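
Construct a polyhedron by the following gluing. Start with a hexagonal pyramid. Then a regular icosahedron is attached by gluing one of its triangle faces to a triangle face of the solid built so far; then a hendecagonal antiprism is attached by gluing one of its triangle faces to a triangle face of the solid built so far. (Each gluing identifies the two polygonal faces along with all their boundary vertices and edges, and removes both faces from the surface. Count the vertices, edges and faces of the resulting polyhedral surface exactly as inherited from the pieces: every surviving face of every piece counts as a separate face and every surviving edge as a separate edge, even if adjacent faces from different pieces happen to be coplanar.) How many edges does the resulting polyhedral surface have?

A hexagonal pyramid: V=7, E=12, F=7.
Attach a regular icosahedron (V=12, E=30, F=20) along a 3-gon: merge 3 vertices and 3 edges, delete both glued faces → V=16, E=39, F=25.
Attach a hendecagonal antiprism (V=22, E=44, F=24) along a 3-gon: merge 3 vertices and 3 edges, delete both glued faces → V=35, E=80, F=47.
Check: V − E + F = 35 − 80 + 47 = 2.

80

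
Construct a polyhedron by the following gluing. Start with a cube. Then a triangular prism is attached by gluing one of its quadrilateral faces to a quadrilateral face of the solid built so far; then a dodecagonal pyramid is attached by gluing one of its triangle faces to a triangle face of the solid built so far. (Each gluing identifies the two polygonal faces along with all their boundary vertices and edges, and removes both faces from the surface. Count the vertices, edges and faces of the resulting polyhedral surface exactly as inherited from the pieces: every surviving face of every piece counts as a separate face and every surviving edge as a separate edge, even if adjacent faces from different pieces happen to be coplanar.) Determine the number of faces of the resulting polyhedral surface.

20

A cube: V=8, E=12, F=6.
Attach a triangular prism (V=6, E=9, F=5) along a 4-gon: merge 4 vertices and 4 edges, delete both glued faces → V=10, E=17, F=9.
Attach a dodecagonal pyramid (V=13, E=24, F=13) along a 3-gon: merge 3 vertices and 3 edges, delete both glued faces → V=20, E=38, F=20.
Check: V − E + F = 20 − 38 + 20 = 2.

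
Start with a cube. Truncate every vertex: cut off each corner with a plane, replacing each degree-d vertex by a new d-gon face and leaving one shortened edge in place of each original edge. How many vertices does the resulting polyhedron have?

24

The base solid has V = 8, E = 12, F = 6.
Truncation replaces each original edge-end by a new vertex, so V′ = 2E = 24.
Each original edge survives, and each old vertex of degree d contributes d new edges; summing degrees gives Σd = 2E, so E′ = E + 2E = 3E = 36.
Each original face survives and each original vertex becomes one new face: F′ = F + V = 14.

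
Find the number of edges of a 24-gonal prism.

A prism on an n-gon has two n-gon bases and n rectangular sides: V = 2·24 = 48, E = 3·24 = 72, F = 24 + 2 = 26.

72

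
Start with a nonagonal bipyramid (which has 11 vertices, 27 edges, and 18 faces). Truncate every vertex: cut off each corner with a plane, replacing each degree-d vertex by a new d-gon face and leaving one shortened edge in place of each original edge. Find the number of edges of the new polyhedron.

Truncation replaces each original edge-end by a new vertex, so V′ = 2E = 54.
Each original edge survives, and each old vertex of degree d contributes d new edges; summing degrees gives Σd = 2E, so E′ = E + 2E = 3E = 81.
Each original face survives and each original vertex becomes one new face: F′ = F + V = 29.

81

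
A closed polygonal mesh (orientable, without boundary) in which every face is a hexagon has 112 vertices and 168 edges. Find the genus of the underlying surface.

1

Every face is a hexagon and each edge borders two faces, so 6F = 2·168, giving F = 56.
χ = V − E + F = 112 − 168 + 56 = 0.
For a closed orientable surface χ = 2 − 2g, so g = (2 − (0))/2 = 1.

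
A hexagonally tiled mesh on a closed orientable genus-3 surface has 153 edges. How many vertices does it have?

χ = 2 − 2·3 = -4, and every face is a hexagon so 6F = 2E.
F = 2E/6 = 51. Then V = -4 + E − F = -4 + 153 − 51 = 98.

98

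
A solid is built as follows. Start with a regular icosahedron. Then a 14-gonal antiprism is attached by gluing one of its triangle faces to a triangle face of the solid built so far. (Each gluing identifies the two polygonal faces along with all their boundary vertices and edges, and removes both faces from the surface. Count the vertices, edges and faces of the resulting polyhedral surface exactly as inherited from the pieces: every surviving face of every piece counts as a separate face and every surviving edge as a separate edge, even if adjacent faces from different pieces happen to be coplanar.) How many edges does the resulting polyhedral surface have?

83

A regular icosahedron: V=12, E=30, F=20.
Attach a 14-gonal antiprism (V=28, E=56, F=30) along a 3-gon: merge 3 vertices and 3 edges, delete both glued faces → V=37, E=83, F=48.
Check: V − E + F = 37 − 83 + 48 = 2.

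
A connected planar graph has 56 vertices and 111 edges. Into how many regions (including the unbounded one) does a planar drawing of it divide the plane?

57

Euler's formula for a connected plane graph: V − E + F = 2, so F = 2 − 56 + 111 = 57.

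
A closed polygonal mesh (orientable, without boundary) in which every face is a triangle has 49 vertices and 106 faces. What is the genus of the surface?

3

Every face is a triangle, so 2E = 3·106 = 318, giving E = 159.
χ = V − E + F = 49 − 159 + 106 = -4.
For a closed orientable surface χ = 2 − 2g, so g = (2 − (-4))/2 = 3.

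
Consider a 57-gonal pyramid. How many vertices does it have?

A pyramid on an n-gon base has one n-gon and n triangles: V = 57 + 1 = 58, E = 2·57 = 114, F = 57 + 1 = 58.

58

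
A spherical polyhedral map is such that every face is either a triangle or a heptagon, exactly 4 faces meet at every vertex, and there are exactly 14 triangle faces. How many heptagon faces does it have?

Let x be the number of heptagons; then F = 14 + x.
Edge–face incidences: 2E = 3·14 + 7·x = 42 + 7x.
Every vertex has degree 4, so 4V = 2E.
Euler: V − E + F = 2 ⇒ (2E)/4 − E + (14 + x) = 2.
Multiply by 8: 2·(2E) − 4·(2E) + 8·(14 + x) = 16, i.e. 112 + 8x − 2·(42 + 7x) = 16.
Collecting terms: −6x + 28 = 16, so −6x = −12, so x = 2.
Then 2E = 42 + 7·2 = 56, so E = 28, V = 2E/4 = 14, F = 14 + 2 = 16.

2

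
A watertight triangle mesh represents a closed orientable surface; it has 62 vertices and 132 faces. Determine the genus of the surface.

Every face is a triangle, so 2E = 3·132 = 396, giving E = 198.
χ = V − E + F = 62 − 198 + 132 = -4.
For a closed orientable surface χ = 2 − 2g, so g = (2 − (-4))/2 = 3.

3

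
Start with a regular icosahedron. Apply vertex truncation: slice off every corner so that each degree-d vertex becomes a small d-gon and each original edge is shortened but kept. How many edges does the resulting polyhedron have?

The base solid has V = 12, E = 30, F = 20.
Truncation replaces each original edge-end by a new vertex, so V′ = 2E = 60.
Each original edge survives, and each old vertex of degree d contributes d new edges; summing degrees gives Σd = 2E, so E′ = E + 2E = 3E = 90.
Each original face survives and each original vertex becomes one new face: F′ = F + V = 32.

90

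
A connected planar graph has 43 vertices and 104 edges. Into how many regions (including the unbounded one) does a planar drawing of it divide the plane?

63

Euler's formula for a connected plane graph: V − E + F = 2, so F = 2 − 43 + 104 = 63.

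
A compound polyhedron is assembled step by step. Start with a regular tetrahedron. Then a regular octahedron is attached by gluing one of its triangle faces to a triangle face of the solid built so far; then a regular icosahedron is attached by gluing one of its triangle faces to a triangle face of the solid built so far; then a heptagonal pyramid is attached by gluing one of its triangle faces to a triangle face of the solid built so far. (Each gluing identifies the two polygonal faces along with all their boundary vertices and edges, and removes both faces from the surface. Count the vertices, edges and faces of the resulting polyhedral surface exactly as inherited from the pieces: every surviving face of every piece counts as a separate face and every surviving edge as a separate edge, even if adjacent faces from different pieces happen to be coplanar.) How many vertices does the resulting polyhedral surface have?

21

A regular tetrahedron: V=4, E=6, F=4.
Attach a regular octahedron (V=6, E=12, F=8) along a 3-gon: merge 3 vertices and 3 edges, delete both glued faces → V=7, E=15, F=10.
Attach a regular icosahedron (V=12, E=30, F=20) along a 3-gon: merge 3 vertices and 3 edges, delete both glued faces → V=16, E=42, F=28.
Attach a heptagonal pyramid (V=8, E=14, F=8) along a 3-gon: merge 3 vertices and 3 edges, delete both glued faces → V=21, E=53, F=34.
Check: V − E + F = 21 − 53 + 34 = 2.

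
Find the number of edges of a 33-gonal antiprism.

An antiprism on an n-gon has two n-gon caps and 2n triangles: V = 2·33 = 66, E = 4·33 = 132, F = 2·33 + 2 = 68.

132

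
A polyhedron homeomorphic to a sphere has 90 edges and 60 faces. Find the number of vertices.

32

Here V − E + F = 2.
V = 2 + E − F = 2 + 90 − 60 = 32.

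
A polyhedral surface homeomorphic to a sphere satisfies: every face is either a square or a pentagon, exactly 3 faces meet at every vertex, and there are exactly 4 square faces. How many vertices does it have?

12

Let x be the number of pentagons; then F = 4 + x.
Edge–face incidences: 2E = 4·4 + 5·x = 16 + 5x.
Every vertex has degree 3, so 3V = 2E.
Euler: V − E + F = 2 ⇒ (2E)/3 − E + (4 + x) = 2.
Multiply by 6: 2·(2E) − 3·(2E) + 6·(4 + x) = 12, i.e. 24 + 6x − (16 + 5x) = 12.
Collecting terms: x + 8 = 12, so x = 4.
Then 2E = 16 + 5·4 = 36, so E = 18, V = 2E/3 = 12, F = 4 + 4 = 8.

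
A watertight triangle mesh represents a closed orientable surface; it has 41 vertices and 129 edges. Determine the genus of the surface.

Every face is a triangle and each edge borders two faces, so 3F = 2·129, giving F = 86.
χ = V − E + F = 41 − 129 + 86 = -2.
For a closed orientable surface χ = 2 − 2g, so g = (2 − (-2))/2 = 2.

2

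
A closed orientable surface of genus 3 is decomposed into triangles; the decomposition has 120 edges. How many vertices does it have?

36

χ = 2 − 2·3 = -4, and every face is a triangle so 3F = 2E.
F = 2E/3 = 80. Then V = -4 + E − F = -4 + 120 − 80 = 36.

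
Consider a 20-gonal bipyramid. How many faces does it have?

40

A bipyramid over an n-gon has 2n triangular faces and n + 2 vertices: V = 20 + 2 = 22, E = 3·20 = 60, F = 2·20 = 40.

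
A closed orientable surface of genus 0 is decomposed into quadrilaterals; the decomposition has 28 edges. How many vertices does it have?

16

χ = 2 − 2·0 = 2, and every face is a square so 4F = 2E.
F = 2E/4 = 14. Then V = 2 + E − F = 2 + 28 − 14 = 16.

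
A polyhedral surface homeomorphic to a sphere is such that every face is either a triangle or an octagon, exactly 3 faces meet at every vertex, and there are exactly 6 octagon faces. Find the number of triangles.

8

Let x be the number of triangles; then F = 6 + x.
Edge–face incidences: 2E = 8·6 + 3·x = 48 + 3x.
Every vertex has degree 3, so 3V = 2E.
Euler: V − E + F = 2 ⇒ (2E)/3 − E + (6 + x) = 2.
Multiply by 6: 2·(2E) − 3·(2E) + 6·(6 + x) = 12, i.e. 36 + 6x − (48 + 3x) = 12.
Collecting terms: 3x − 12 = 12, so 3x = 24, so x = 8.
Then 2E = 48 + 3·8 = 72, so E = 36, V = 2E/3 = 24, F = 6 + 8 = 14.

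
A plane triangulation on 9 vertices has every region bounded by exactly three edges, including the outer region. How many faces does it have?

14

In a plane triangulation 3F = 2E and V − E + F = 2, so F = 2V − 4 = 2·9 − 4 = 14.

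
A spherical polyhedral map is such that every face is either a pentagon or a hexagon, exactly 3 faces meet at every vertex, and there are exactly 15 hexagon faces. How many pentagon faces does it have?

12

Let x be the number of pentagons; then F = 15 + x.
Edge–face incidences: 2E = 6·15 + 5·x = 90 + 5x.
Every vertex has degree 3, so 3V = 2E.
Euler: V − E + F = 2 ⇒ (2E)/3 − E + (15 + x) = 2.
Multiply by 6: 2·(2E) − 3·(2E) + 6·(15 + x) = 12, i.e. 90 + 6x − (90 + 5x) = 12.
Collecting terms: x = 12.
Then 2E = 90 + 5·12 = 150, so E = 75, V = 2E/3 = 50, F = 15 + 12 = 27.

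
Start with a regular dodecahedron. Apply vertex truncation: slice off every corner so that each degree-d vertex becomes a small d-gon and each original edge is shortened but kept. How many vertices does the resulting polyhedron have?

The base solid has V = 20, E = 30, F = 12.
Truncation replaces each original edge-end by a new vertex, so V′ = 2E = 60.
Each original edge survives, and each old vertex of degree d contributes d new edges; summing degrees gives Σd = 2E, so E′ = E + 2E = 3E = 90.
Each original face survives and each original vertex becomes one new face: F′ = F + V = 32.

60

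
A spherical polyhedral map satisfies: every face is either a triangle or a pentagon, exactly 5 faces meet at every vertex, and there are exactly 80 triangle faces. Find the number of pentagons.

Let x be the number of pentagons; then F = 80 + x.
Edge–face incidences: 2E = 3·80 + 5·x = 240 + 5x.
Every vertex has degree 5, so 5V = 2E.
Euler: V − E + F = 2 ⇒ (2E)/5 − E + (80 + x) = 2.
Multiply by 10: 2·(2E) − 5·(2E) + 10·(80 + x) = 20, i.e. 800 + 10x − 3·(240 + 5x) = 20.
Collecting terms: −5x + 80 = 20, so −5x = −60, so x = 12.
Then 2E = 240 + 5·12 = 300, so E = 150, V = 2E/5 = 60, F = 80 + 12 = 92.

12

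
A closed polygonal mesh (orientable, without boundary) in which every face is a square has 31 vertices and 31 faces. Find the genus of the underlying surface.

Every face is a square, so 2E = 4·31 = 124, giving E = 62.
χ = V − E + F = 31 − 62 + 31 = 0.
For a closed orientable surface χ = 2 − 2g, so g = (2 − (0))/2 = 1.

1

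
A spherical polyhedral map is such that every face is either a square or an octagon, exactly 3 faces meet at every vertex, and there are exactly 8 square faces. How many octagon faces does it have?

Let x be the number of octagons; then F = 8 + x.
Edge–face incidences: 2E = 4·8 + 8·x = 32 + 8x.
Every vertex has degree 3, so 3V = 2E.
Euler: V − E + F = 2 ⇒ (2E)/3 − E + (8 + x) = 2.
Multiply by 6: 2·(2E) − 3·(2E) + 6·(8 + x) = 12, i.e. 48 + 6x − (32 + 8x) = 12.
Collecting terms: −2x + 16 = 12, so −2x = −4, so x = 2.
Then 2E = 32 + 8·2 = 48, so E = 24, V = 2E/3 = 16, F = 8 + 2 = 10.

2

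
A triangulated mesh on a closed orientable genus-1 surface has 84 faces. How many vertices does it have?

42

χ = 2 − 2·1 = 0, and every face is a triangle so 3F = 2E.
E = 3·84/2 = 126. Then V = 0 + E − F = 0 + 126 − 84 = 42.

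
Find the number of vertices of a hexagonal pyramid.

7

A pyramid on an n-gon base has one n-gon and n triangles: V = 6 + 1 = 7, E = 2·6 = 12, F = 6 + 1 = 7.
Check: V − E + F = 7 − 12 + 7 = 2.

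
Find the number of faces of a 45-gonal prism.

A prism on an n-gon has two n-gon bases and n rectangular sides: V = 2·45 = 90, E = 3·45 = 135, F = 45 + 2 = 47.
Check: V − E + F = 90 − 135 + 47 = 2.

47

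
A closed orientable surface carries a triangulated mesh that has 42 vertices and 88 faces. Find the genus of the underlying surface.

2

Every face is a triangle, so 2E = 3·88 = 264, giving E = 132.
χ = V − E + F = 42 − 132 + 88 = -2.
For a closed orientable surface χ = 2 − 2g, so g = (2 − (-2))/2 = 2.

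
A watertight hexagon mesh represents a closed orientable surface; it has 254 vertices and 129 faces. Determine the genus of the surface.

Every face is a hexagon, so 2E = 6·129 = 774, giving E = 387.
χ = V − E + F = 254 − 387 + 129 = -4.
For a closed orientable surface χ = 2 − 2g, so g = (2 − (-4))/2 = 3.

3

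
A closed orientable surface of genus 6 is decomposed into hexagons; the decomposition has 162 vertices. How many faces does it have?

86

χ = 2 − 2·6 = -10, and every face is a hexagon so 6F = 2E.
V − E + F = -10 with E = 6F/2 gives 162 − (6/2 − 1)·F = -10, so F = 86 and E = 258.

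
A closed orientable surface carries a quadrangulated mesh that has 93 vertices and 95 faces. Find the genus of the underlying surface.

2

Every face is a square, so 2E = 4·95 = 380, giving E = 190.
χ = V − E + F = 93 − 190 + 95 = -2.
For a closed orientable surface χ = 2 − 2g, so g = (2 − (-2))/2 = 2.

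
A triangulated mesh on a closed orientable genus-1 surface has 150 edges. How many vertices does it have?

50

χ = 2 − 2·1 = 0, and every face is a triangle so 3F = 2E.
F = 2E/3 = 100. Then V = 0 + E − F = 0 + 150 − 100 = 50.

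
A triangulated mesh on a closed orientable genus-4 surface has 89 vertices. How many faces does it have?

χ = 2 − 2·4 = -6, and every face is a triangle so 3F = 2E.
V − E + F = -6 with E = 3F/2 gives 89 − (3/2 − 1)·F = -6, so F = 190 and E = 285.

190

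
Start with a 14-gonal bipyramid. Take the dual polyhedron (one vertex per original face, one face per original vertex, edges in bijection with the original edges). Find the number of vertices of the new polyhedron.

The base solid has V = 16, E = 42, F = 28.
The dual swaps V and F and preserves E: V′ = F = 28, E′ = E = 42, F′ = V = 16.

28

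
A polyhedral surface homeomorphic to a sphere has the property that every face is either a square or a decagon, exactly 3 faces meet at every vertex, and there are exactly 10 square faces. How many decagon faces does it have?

2

Let x be the number of decagons; then F = 10 + x.
Edge–face incidences: 2E = 4·10 + 10·x = 40 + 10x.
Every vertex has degree 3, so 3V = 2E.
Euler: V − E + F = 2 ⇒ (2E)/3 − E + (10 + x) = 2.
Multiply by 6: 2·(2E) − 3·(2E) + 6·(10 + x) = 12, i.e. 60 + 6x − (40 + 10x) = 12.
Collecting terms: −4x + 20 = 12, so −4x = −8, so x = 2.
Then 2E = 40 + 10·2 = 60, so E = 30, V = 2E/3 = 20, F = 10 + 2 = 12.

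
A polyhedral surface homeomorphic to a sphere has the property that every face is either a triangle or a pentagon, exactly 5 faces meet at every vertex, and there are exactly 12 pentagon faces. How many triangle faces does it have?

Let x be the number of triangles; then F = 12 + x.
Edge–face incidences: 2E = 5·12 + 3·x = 60 + 3x.
Every vertex has degree 5, so 5V = 2E.
Euler: V − E + F = 2 ⇒ (2E)/5 − E + (12 + x) = 2.
Multiply by 10: 2·(2E) − 5·(2E) + 10·(12 + x) = 20, i.e. 120 + 10x − 3·(60 + 3x) = 20.
Collecting terms: x − 60 = 20, so x = 80.
Then 2E = 60 + 3·80 = 300, so E = 150, V = 2E/5 = 60, F = 12 + 80 = 92.

80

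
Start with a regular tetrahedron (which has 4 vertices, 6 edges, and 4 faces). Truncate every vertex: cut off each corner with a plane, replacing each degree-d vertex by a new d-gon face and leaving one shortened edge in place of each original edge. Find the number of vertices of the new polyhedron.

Truncation replaces each original edge-end by a new vertex, so V′ = 2E = 12.
Each original edge survives, and each old vertex of degree d contributes d new edges; summing degrees gives Σd = 2E, so E′ = E + 2E = 3E = 18.
Each original face survives and each original vertex becomes one new face: F′ = F + V = 8.

12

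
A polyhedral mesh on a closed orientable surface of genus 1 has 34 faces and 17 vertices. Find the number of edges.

51

For a closed orientable surface of genus 1, χ = 2 − 2·1 = 0.
E = V + F − (0) = 17 + 34 − (0) = 51.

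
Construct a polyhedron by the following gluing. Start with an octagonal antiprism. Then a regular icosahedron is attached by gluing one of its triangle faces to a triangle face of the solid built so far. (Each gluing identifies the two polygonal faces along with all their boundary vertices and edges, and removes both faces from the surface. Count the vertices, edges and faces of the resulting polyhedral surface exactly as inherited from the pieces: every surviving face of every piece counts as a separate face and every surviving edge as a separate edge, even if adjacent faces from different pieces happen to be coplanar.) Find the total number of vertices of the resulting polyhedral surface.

25

An octagonal antiprism: V=16, E=32, F=18.
Attach a regular icosahedron (V=12, E=30, F=20) along a 3-gon: merge 3 vertices and 3 edges, delete both glued faces → V=25, E=59, F=36.
Check: V − E + F = 25 − 59 + 36 = 2.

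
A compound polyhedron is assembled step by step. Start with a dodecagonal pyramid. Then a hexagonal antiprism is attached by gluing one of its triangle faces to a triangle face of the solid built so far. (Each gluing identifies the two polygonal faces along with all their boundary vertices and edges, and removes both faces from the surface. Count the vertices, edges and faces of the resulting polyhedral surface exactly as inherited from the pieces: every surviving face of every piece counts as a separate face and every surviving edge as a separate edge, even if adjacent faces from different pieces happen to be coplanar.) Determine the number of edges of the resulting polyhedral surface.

45

A dodecagonal pyramid: V=13, E=24, F=13.
Attach a hexagonal antiprism (V=12, E=24, F=14) along a 3-gon: merge 3 vertices and 3 edges, delete both glued faces → V=22, E=45, F=25.
Check: V − E + F = 22 − 45 + 25 = 2.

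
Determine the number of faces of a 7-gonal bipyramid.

A bipyramid over an n-gon has 2n triangular faces and n + 2 vertices: V = 7 + 2 = 9, E = 3·7 = 21, F = 2·7 = 14.

14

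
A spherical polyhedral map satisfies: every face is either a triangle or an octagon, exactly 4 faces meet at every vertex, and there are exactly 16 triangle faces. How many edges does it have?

Let x be the number of octagons; then F = 16 + x.
Edge–face incidences: 2E = 3·16 + 8·x = 48 + 8x.
Every vertex has degree 4, so 4V = 2E.
Euler: V − E + F = 2 ⇒ (2E)/4 − E + (16 + x) = 2.
Multiply by 8: 2·(2E) − 4·(2E) + 8·(16 + x) = 16, i.e. 128 + 8x − 2·(48 + 8x) = 16.
Collecting terms: −8x + 32 = 16, so −8x = −16, so x = 2.
Then 2E = 48 + 8·2 = 64, so E = 32, V = 2E/4 = 16, F = 16 + 2 = 18.

32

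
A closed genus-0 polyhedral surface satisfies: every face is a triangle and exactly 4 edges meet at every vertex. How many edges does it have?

12

Each face has 3 edges and each edge borders two faces, so 2E = 3F.
Each vertex has degree 4, so 4V = 2E and hence V = 3F/4.
Euler: V − E + F = 2 ⇒ (3F/4) − (3F/2) + F = 2.
Multiply by 8: (6 − 12 + 8)F = 16, i.e. 2F = 16.
So F = 8, E = 3·8/2 = 12, V = 3·8/4 = 6.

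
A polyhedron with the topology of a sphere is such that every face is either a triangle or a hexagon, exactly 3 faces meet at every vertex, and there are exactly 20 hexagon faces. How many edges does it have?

66

Let x be the number of triangles; then F = 20 + x.
Edge–face incidences: 2E = 6·20 + 3·x = 120 + 3x.
Every vertex has degree 3, so 3V = 2E.
Euler: V − E + F = 2 ⇒ (2E)/3 − E + (20 + x) = 2.
Multiply by 6: 2·(2E) − 3·(2E) + 6·(20 + x) = 12, i.e. 120 + 6x − (120 + 3x) = 12.
Collecting terms: 3x = 12, so x = 4.
Then 2E = 120 + 3·4 = 132, so E = 66, V = 2E/3 = 44, F = 20 + 4 = 24.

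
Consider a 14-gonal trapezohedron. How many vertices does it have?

30

The n-trapezohedron (dual of the n-antiprism) has V = 2·14 + 2 = 30, E = 4·14 = 56, F = 2·14 = 28.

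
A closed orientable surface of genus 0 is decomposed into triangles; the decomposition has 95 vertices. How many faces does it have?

186

χ = 2 − 2·0 = 2, and every face is a triangle so 3F = 2E.
V − E + F = 2 with E = 3F/2 gives 95 − (3/2 − 1)·F = 2, so F = 186 and E = 279.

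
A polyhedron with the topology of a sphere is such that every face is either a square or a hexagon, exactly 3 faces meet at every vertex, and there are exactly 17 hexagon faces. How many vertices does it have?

Let x be the number of squares; then F = 17 + x.
Edge–face incidences: 2E = 6·17 + 4·x = 102 + 4x.
Every vertex has degree 3, so 3V = 2E.
Euler: V − E + F = 2 ⇒ (2E)/3 − E + (17 + x) = 2.
Multiply by 6: 2·(2E) − 3·(2E) + 6·(17 + x) = 12, i.e. 102 + 6x − (102 + 4x) = 12.
Collecting terms: 2x = 12, so x = 6.
Then 2E = 102 + 4·6 = 126, so E = 63, V = 2E/3 = 42, F = 17 + 6 = 23.

42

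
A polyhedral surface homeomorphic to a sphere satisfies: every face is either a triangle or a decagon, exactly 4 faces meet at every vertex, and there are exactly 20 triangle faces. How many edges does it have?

Let x be the number of decagons; then F = 20 + x.
Edge–face incidences: 2E = 3·20 + 10·x = 60 + 10x.
Every vertex has degree 4, so 4V = 2E.
Euler: V − E + F = 2 ⇒ (2E)/4 − E + (20 + x) = 2.
Multiply by 8: 2·(2E) − 4·(2E) + 8·(20 + x) = 16, i.e. 160 + 8x − 2·(60 + 10x) = 16.
Collecting terms: −12x + 40 = 16, so −12x = −24, so x = 2.
Then 2E = 60 + 10·2 = 80, so E = 40, V = 2E/4 = 20, F = 20 + 2 = 22.

40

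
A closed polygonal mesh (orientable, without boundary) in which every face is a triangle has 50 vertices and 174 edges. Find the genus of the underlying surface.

5

Every face is a triangle and each edge borders two faces, so 3F = 2·174, giving F = 116.
χ = V − E + F = 50 − 174 + 116 = -8.
For a closed orientable surface χ = 2 − 2g, so g = (2 − (-8))/2 = 5.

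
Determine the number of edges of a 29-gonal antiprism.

116

An antiprism on an n-gon has two n-gon caps and 2n triangles: V = 2·29 = 58, E = 4·29 = 116, F = 2·29 + 2 = 60.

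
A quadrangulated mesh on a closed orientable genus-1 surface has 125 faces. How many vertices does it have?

125

χ = 2 − 2·1 = 0, and every face is a square so 4F = 2E.
E = 4·125/2 = 250. Then V = 0 + E − F = 0 + 250 − 125 = 125.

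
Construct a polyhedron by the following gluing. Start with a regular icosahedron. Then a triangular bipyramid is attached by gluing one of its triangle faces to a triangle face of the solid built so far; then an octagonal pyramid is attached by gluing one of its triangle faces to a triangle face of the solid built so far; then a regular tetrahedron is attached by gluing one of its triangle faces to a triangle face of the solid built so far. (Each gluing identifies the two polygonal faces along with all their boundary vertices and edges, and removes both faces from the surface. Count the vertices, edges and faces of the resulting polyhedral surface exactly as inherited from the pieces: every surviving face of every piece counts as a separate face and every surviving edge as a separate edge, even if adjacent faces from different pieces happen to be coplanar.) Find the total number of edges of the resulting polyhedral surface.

A regular icosahedron: V=12, E=30, F=20.
Attach a triangular bipyramid (V=5, E=9, F=6) along a 3-gon: merge 3 vertices and 3 edges, delete both glued faces → V=14, E=36, F=24.
Attach an octagonal pyramid (V=9, E=16, F=9) along a 3-gon: merge 3 vertices and 3 edges, delete both glued faces → V=20, E=49, F=31.
Attach a regular tetrahedron (V=4, E=6, F=4) along a 3-gon: merge 3 vertices and 3 edges, delete both glued faces → V=21, E=52, F=33.
Check: V − E + F = 21 − 52 + 33 = 2.

52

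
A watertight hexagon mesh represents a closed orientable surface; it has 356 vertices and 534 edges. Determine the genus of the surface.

1

Every face is a hexagon and each edge borders two faces, so 6F = 2·534, giving F = 178.
χ = V − E + F = 356 − 534 + 178 = 0.
For a closed orientable surface χ = 2 − 2g, so g = (2 − (0))/2 = 1.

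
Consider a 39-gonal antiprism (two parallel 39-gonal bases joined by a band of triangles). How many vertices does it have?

78

An antiprism on an n-gon has two n-gon caps and 2n triangles: V = 2·39 = 78, E = 4·39 = 156, F = 2·39 + 2 = 80.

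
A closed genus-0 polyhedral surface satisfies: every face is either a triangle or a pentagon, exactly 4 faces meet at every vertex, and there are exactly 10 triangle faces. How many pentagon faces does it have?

Let x be the number of pentagons; then F = 10 + x.
Edge–face incidences: 2E = 3·10 + 5·x = 30 + 5x.
Every vertex has degree 4, so 4V = 2E.
Euler: V − E + F = 2 ⇒ (2E)/4 − E + (10 + x) = 2.
Multiply by 8: 2·(2E) − 4·(2E) + 8·(10 + x) = 16, i.e. 80 + 8x − 2·(30 + 5x) = 16.
Collecting terms: −2x + 20 = 16, so −2x = −4, so x = 2.
Then 2E = 30 + 5·2 = 40, so E = 20, V = 2E/4 = 10, F = 10 + 2 = 12.

2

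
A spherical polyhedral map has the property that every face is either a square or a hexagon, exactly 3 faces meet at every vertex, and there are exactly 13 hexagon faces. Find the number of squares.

6

Let x be the number of squares; then F = 13 + x.
Edge–face incidences: 2E = 6·13 + 4·x = 78 + 4x.
Every vertex has degree 3, so 3V = 2E.
Euler: V − E + F = 2 ⇒ (2E)/3 − E + (13 + x) = 2.
Multiply by 6: 2·(2E) − 3·(2E) + 6·(13 + x) = 12, i.e. 78 + 6x − (78 + 4x) = 12.
Collecting terms: 2x = 12, so x = 6.
Then 2E = 78 + 4·6 = 102, so E = 51, V = 2E/3 = 34, F = 13 + 6 = 19.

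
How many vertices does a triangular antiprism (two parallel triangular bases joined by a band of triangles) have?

An antiprism on an n-gon has two n-gon caps and 2n triangles: V = 2·3 = 6, E = 4·3 = 12, F = 2·3 + 2 = 8.
Check: V − E + F = 6 − 12 + 8 = 2.

6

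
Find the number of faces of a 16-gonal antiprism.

An antiprism on an n-gon has two n-gon caps and 2n triangles: V = 2·16 = 32, E = 4·16 = 64, F = 2·16 + 2 = 34.
Check: V − E + F = 32 − 64 + 34 = 2.

34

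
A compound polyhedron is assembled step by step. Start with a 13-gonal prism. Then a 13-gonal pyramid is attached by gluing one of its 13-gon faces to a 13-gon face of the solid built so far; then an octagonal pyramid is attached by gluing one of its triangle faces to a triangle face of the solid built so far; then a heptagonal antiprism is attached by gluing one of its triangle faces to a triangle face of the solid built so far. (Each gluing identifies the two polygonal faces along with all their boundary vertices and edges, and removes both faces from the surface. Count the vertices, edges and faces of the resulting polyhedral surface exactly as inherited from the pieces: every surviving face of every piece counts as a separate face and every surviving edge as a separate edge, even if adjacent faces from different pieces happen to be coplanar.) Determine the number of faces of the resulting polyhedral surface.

48

A 13-gonal prism: V=26, E=39, F=15.
Attach a 13-gonal pyramid (V=14, E=26, F=14) along a 13-gon: merge 13 vertices and 13 edges, delete both glued faces → V=27, E=52, F=27.
Attach an octagonal pyramid (V=9, E=16, F=9) along a 3-gon: merge 3 vertices and 3 edges, delete both glued faces → V=33, E=65, F=34.
Attach a heptagonal antiprism (V=14, E=28, F=16) along a 3-gon: merge 3 vertices and 3 edges, delete both glued faces → V=44, E=90, F=48.
Check: V − E + F = 44 − 90 + 48 = 2.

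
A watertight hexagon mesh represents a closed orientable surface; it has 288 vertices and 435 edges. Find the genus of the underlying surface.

2

Every face is a hexagon and each edge borders two faces, so 6F = 2·435, giving F = 145.
χ = V − E + F = 288 − 435 + 145 = -2.
For a closed orientable surface χ = 2 − 2g, so g = (2 − (-2))/2 = 2.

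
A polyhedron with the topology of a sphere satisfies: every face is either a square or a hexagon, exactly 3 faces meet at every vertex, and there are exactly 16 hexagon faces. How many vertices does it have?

Let x be the number of squares; then F = 16 + x.
Edge–face incidences: 2E = 6·16 + 4·x = 96 + 4x.
Every vertex has degree 3, so 3V = 2E.
Euler: V − E + F = 2 ⇒ (2E)/3 − E + (16 + x) = 2.
Multiply by 6: 2·(2E) − 3·(2E) + 6·(16 + x) = 12, i.e. 96 + 6x − (96 + 4x) = 12.
Collecting terms: 2x = 12, so x = 6.
Then 2E = 96 + 4·6 = 120, so E = 60, V = 2E/3 = 40, F = 16 + 6 = 22.

40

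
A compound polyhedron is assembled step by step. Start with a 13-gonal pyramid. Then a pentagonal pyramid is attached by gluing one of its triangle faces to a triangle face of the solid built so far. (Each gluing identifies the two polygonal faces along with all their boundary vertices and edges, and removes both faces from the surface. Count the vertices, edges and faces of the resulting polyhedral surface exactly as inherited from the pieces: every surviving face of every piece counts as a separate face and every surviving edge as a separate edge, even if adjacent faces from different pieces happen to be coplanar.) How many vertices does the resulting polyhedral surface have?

A 13-gonal pyramid: V=14, E=26, F=14.
Attach a pentagonal pyramid (V=6, E=10, F=6) along a 3-gon: merge 3 vertices and 3 edges, delete both glued faces → V=17, E=33, F=18.
Check: V − E + F = 17 − 33 + 18 = 2.

17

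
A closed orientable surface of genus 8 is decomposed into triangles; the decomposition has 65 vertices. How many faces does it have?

χ = 2 − 2·8 = -14, and every face is a triangle so 3F = 2E.
V − E + F = -14 with E = 3F/2 gives 65 − (3/2 − 1)·F = -14, so F = 158 and E = 237.

158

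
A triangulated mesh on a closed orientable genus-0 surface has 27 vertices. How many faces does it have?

50

χ = 2 − 2·0 = 2, and every face is a triangle so 3F = 2E.
V − E + F = 2 with E = 3F/2 gives 27 − (3/2 − 1)·F = 2, so F = 50 and E = 75.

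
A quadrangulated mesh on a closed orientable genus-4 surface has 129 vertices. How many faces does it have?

χ = 2 − 2·4 = -6, and every face is a square so 4F = 2E.
V − E + F = -6 with E = 4F/2 gives 129 − (4/2 − 1)·F = -6, so F = 135 and E = 270.

135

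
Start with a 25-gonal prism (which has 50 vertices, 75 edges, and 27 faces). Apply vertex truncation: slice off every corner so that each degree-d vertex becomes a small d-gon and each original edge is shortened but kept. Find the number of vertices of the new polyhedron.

150

Truncation replaces each original edge-end by a new vertex, so V′ = 2E = 150.
Each original edge survives, and each old vertex of degree d contributes d new edges; summing degrees gives Σd = 2E, so E′ = E + 2E = 3E = 225.
Each original face survives and each original vertex becomes one new face: F′ = F + V = 77.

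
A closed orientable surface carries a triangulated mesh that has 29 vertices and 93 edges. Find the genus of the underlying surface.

2

Every face is a triangle and each edge borders two faces, so 3F = 2·93, giving F = 62.
χ = V − E + F = 29 − 93 + 62 = -2.
For a closed orientable surface χ = 2 − 2g, so g = (2 − (-2))/2 = 2.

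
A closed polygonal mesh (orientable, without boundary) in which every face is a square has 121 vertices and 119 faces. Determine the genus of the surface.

0

Every face is a square, so 2E = 4·119 = 476, giving E = 238.
χ = V − E + F = 121 − 238 + 119 = 2.
For a closed orientable surface χ = 2 − 2g, so g = (2 − (2))/2 = 0.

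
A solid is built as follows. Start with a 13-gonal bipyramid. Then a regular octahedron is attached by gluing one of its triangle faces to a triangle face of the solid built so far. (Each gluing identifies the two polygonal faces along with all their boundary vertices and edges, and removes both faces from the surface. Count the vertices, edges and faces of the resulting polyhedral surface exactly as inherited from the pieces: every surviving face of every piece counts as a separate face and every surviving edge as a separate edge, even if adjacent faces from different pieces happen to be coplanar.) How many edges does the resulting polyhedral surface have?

48

A 13-gonal bipyramid: V=15, E=39, F=26.
Attach a regular octahedron (V=6, E=12, F=8) along a 3-gon: merge 3 vertices and 3 edges, delete both glued faces → V=18, E=48, F=32.
Check: V − E + F = 18 − 48 + 32 = 2.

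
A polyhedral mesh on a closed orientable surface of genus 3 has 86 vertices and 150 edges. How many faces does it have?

60

For a closed orientable surface of genus 3, χ = 2 − 2·3 = -4.
F = -4 − V + E = -4 − 86 + 150 = 60.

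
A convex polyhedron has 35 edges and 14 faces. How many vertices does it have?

Here V − E + F = 2.
V = 2 + E − F = 2 + 35 − 14 = 23.

23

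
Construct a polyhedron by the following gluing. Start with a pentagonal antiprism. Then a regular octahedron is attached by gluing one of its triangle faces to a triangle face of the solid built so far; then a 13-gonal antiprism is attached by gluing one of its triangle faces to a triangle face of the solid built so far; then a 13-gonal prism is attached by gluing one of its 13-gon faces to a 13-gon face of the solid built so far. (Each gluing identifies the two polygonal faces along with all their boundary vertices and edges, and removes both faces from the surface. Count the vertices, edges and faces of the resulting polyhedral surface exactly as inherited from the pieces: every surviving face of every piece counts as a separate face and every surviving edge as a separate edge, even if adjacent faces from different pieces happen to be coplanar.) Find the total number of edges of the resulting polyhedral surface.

A pentagonal antiprism: V=10, E=20, F=12.
Attach a regular octahedron (V=6, E=12, F=8) along a 3-gon: merge 3 vertices and 3 edges, delete both glued faces → V=13, E=29, F=18.
Attach a 13-gonal antiprism (V=26, E=52, F=28) along a 3-gon: merge 3 vertices and 3 edges, delete both glued faces → V=36, E=78, F=44.
Attach a 13-gonal prism (V=26, E=39, F=15) along a 13-gon: merge 13 vertices and 13 edges, delete both glued faces → V=49, E=104, F=57.
Check: V − E + F = 49 − 104 + 57 = 2.

104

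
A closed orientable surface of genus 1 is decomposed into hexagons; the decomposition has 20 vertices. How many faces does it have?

χ = 2 − 2·1 = 0, and every face is a hexagon so 6F = 2E.
V − E + F = 0 with E = 6F/2 gives 20 − (6/2 − 1)·F = 0, so F = 10 and E = 30.

10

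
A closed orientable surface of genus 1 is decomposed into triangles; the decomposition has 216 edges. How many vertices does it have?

χ = 2 − 2·1 = 0, and every face is a triangle so 3F = 2E.
F = 2E/3 = 144. Then V = 0 + E − F = 0 + 216 − 144 = 72.

72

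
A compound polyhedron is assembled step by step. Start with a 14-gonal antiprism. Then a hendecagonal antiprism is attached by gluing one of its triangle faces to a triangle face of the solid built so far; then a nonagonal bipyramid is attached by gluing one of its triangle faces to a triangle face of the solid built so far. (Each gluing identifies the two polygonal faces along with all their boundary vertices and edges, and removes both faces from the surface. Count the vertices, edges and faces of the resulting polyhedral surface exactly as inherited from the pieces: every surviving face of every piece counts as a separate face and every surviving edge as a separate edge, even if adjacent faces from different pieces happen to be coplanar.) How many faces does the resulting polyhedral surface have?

A 14-gonal antiprism: V=28, E=56, F=30.
Attach a hendecagonal antiprism (V=22, E=44, F=24) along a 3-gon: merge 3 vertices and 3 edges, delete both glued faces → V=47, E=97, F=52.
Attach a nonagonal bipyramid (V=11, E=27, F=18) along a 3-gon: merge 3 vertices and 3 edges, delete both glued faces → V=55, E=121, F=68.
Check: V − E + F = 55 − 121 + 68 = 2.

68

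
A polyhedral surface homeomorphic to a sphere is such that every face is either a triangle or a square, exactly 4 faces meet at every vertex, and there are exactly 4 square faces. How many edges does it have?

Let x be the number of triangles; then F = 4 + x.
Edge–face incidences: 2E = 4·4 + 3·x = 16 + 3x.
Every vertex has degree 4, so 4V = 2E.
Euler: V − E + F = 2 ⇒ (2E)/4 − E + (4 + x) = 2.
Multiply by 8: 2·(2E) − 4·(2E) + 8·(4 + x) = 16, i.e. 32 + 8x − 2·(16 + 3x) = 16.
Collecting terms: 2x = 16, so x = 8.
Then 2E = 16 + 3·8 = 40, so E = 20, V = 2E/4 = 10, F = 4 + 8 = 12.

20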